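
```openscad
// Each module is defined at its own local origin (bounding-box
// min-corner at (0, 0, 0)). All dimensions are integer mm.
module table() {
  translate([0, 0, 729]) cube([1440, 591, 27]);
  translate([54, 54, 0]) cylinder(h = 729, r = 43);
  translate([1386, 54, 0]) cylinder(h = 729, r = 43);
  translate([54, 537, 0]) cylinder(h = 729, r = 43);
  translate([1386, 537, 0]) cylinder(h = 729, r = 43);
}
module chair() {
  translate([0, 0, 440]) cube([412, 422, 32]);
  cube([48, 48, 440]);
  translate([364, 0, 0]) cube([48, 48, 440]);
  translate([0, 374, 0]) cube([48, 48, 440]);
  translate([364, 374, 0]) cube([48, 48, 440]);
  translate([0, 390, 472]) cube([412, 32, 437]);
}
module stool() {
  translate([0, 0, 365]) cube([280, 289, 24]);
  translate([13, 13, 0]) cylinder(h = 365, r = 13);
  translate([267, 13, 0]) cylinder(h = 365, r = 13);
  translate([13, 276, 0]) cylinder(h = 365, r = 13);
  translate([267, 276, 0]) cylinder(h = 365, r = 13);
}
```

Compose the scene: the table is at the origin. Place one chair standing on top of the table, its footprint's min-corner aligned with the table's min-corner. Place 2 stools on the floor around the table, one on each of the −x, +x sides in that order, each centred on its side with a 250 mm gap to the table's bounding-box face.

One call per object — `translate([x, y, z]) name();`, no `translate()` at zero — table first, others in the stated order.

table();
translate([0, 0, 756]) chair();
translate([-530, 151, 0]) stool();
translate([1690, 151, 0]) stool();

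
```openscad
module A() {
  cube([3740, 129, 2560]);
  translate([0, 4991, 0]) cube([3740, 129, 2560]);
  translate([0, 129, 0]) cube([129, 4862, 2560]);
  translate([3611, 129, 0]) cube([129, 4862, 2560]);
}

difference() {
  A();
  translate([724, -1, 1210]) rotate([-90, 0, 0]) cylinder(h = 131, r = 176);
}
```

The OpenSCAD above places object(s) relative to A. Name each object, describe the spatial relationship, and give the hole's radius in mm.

A is a house frame. The house frame has a circular hole through its front wall. The hole's radius is 176 mm.

The subtracted cylinder has r = 176 mm.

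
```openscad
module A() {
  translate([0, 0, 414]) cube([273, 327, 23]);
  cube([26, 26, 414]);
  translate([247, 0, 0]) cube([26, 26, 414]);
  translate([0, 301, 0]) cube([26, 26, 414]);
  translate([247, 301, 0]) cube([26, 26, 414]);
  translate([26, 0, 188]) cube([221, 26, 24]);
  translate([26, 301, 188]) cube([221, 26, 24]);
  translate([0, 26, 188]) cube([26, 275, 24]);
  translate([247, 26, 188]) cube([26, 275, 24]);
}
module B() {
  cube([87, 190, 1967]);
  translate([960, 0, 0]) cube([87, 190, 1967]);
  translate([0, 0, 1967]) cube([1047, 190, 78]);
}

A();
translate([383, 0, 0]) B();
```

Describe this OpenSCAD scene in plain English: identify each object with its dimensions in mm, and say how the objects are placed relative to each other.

A is a four-legged stool. The seat is 273×327 mm, 23 mm thick, top at z = 437 mm. It stands on four square legs, each 26×26 mm in cross-section, from z = 0 to the seat underside, each flush with a corner of the seat. Four stretchers, 26 mm wide and 24 mm tall, connect adjacent legs with their undersides at z = 188 mm, each running between the inner faces of the legs it joins and aligned with the legs' outer faces on the other axis.

B is a door frame. The clear opening is 873 mm wide and 1967 mm high. Two 87 mm wide jambs, 190 mm deep, stand either side of the opening from the floor to the top of the opening. A 78 mm thick head sits across the top of both jambs, spanning the full outside width of the frame.

The door frame is on the floor beside the stool on its +x side.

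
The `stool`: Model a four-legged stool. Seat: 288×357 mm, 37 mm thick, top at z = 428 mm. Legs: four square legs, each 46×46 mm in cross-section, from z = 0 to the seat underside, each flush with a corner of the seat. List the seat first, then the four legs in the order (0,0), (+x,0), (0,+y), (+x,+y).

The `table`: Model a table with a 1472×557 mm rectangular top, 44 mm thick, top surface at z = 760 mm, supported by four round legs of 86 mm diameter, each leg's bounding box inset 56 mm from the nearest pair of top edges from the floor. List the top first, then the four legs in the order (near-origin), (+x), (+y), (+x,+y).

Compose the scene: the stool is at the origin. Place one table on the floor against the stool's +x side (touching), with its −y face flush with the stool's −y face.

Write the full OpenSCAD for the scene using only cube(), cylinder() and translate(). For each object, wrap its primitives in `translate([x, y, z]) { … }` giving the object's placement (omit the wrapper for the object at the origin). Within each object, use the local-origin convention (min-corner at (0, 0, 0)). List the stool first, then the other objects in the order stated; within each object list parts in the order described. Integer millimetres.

translate([0, 0, 391]) cube([288, 357, 37]);
cube([46, 46, 391]);
translate([242, 0, 0]) cube([46, 46, 391]);
translate([0, 311, 0]) cube([46, 46, 391]);
translate([242, 311, 0]) cube([46, 46, 391]);
translate([288, 0, 0]) {
  translate([0, 0, 716]) cube([1472, 557, 44]);
  translate([99, 99, 0]) cylinder(h = 716, r = 43);
  translate([1373, 99, 0]) cylinder(h = 716, r = 43);
  translate([99, 458, 0]) cylinder(h = 716, r = 43);
  translate([1373, 458, 0]) cylinder(h = 716, r = 43);
}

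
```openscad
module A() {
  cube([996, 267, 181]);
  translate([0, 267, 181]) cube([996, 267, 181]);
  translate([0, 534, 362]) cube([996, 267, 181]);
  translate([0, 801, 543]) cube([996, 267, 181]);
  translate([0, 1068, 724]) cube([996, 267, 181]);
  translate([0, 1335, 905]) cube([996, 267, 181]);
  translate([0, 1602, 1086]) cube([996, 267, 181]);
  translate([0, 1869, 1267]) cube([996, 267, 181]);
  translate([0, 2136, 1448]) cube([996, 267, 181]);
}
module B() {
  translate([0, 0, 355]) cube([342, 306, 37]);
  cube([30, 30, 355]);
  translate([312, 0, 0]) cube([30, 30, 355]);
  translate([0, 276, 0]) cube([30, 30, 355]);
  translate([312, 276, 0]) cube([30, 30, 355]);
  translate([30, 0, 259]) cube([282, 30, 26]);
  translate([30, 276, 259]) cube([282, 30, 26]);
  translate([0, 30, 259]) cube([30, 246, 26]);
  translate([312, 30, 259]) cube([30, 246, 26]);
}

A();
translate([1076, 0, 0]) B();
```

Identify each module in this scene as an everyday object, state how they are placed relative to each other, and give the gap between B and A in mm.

A is a staircase. B is a stool. The stool is on the floor beside the staircase on its +x side. The gap between the stool and the staircase is 80 mm.

The stool's nearest face is 80 mm from the staircase's +x face.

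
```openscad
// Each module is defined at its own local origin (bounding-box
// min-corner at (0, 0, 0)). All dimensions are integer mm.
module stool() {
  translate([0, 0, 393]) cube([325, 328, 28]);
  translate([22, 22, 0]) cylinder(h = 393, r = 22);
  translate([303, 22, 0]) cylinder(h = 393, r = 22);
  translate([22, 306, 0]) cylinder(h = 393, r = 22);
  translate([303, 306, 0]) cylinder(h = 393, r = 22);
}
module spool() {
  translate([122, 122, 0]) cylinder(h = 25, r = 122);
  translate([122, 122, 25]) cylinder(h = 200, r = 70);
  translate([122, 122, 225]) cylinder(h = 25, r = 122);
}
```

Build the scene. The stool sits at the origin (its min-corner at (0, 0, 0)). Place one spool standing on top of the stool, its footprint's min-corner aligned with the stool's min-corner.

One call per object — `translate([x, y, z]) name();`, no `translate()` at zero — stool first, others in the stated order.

stool();
translate([0, 0, 421]) spool();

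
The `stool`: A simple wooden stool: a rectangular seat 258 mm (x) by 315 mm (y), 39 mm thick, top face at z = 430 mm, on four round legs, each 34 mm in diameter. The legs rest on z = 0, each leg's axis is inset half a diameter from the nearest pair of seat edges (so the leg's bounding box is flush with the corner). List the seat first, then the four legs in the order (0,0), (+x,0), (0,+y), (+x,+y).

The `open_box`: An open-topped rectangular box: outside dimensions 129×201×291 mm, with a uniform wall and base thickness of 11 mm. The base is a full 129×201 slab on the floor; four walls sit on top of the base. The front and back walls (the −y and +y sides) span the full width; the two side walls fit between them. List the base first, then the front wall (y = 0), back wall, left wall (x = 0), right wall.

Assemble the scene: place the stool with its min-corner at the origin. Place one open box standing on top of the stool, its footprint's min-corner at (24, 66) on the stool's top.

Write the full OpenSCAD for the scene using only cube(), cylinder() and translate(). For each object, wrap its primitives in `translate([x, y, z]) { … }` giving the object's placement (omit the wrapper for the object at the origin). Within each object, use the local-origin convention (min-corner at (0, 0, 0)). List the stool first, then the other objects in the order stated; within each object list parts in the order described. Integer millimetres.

translate([0, 0, 391]) cube([258, 315, 39]);
translate([17, 17, 0]) cylinder(h = 391, r = 17);
translate([241, 17, 0]) cylinder(h = 391, r = 17);
translate([17, 298, 0]) cylinder(h = 391, r = 17);
translate([241, 298, 0]) cylinder(h = 391, r = 17);
translate([24, 66, 430]) {
  cube([129, 201, 11]);
  translate([0, 0, 11]) cube([129, 11, 280]);
  translate([0, 190, 11]) cube([129, 11, 280]);
  translate([0, 11, 11]) cube([11, 179, 280]);
  translate([118, 11, 11]) cube([11, 179, 280]);
}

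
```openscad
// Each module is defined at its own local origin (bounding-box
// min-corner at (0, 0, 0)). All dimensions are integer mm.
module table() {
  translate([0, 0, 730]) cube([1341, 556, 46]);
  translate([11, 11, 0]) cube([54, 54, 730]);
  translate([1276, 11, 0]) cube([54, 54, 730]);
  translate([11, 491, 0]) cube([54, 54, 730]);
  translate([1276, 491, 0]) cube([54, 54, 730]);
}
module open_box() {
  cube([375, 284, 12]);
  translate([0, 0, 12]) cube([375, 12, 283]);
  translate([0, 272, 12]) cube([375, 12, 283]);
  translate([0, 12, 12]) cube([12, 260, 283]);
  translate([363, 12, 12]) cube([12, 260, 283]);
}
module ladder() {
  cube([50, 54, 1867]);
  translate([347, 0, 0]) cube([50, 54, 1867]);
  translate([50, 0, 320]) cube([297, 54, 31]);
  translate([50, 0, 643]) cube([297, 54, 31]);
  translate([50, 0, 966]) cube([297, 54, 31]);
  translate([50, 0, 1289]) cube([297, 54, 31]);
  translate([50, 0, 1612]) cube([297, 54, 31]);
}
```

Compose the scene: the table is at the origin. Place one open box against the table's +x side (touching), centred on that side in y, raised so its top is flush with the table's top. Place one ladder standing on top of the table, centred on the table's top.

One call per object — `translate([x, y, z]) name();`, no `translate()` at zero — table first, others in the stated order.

table();
translate([1341, 136, 481]) open_box();
translate([472, 251, 776]) ladder();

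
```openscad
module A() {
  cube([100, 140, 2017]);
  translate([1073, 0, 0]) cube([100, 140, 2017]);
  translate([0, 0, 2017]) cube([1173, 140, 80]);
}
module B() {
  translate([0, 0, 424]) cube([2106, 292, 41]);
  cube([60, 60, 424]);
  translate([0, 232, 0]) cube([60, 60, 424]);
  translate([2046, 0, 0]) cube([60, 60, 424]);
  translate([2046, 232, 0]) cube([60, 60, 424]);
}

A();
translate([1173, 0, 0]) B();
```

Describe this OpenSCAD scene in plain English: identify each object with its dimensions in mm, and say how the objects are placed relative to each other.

A is a door frame. The clear opening is 973 mm wide and 2017 mm high. Two 100 mm wide jambs, 140 mm deep, stand either side of the opening from the floor to the top of the opening. A 80 mm thick head sits across the top of both jambs, spanning the full outside width of the frame.

B is a long wooden bench with a 2106 mm (x) × 292 mm (y) seat, 41 mm thick, its top surface 465 mm above the floor. Four 60 mm square legs at the seat corners, flush with the edges, run from z = 0 to the seat underside.

The bench is against the door frame's +x side, with their −y faces flush.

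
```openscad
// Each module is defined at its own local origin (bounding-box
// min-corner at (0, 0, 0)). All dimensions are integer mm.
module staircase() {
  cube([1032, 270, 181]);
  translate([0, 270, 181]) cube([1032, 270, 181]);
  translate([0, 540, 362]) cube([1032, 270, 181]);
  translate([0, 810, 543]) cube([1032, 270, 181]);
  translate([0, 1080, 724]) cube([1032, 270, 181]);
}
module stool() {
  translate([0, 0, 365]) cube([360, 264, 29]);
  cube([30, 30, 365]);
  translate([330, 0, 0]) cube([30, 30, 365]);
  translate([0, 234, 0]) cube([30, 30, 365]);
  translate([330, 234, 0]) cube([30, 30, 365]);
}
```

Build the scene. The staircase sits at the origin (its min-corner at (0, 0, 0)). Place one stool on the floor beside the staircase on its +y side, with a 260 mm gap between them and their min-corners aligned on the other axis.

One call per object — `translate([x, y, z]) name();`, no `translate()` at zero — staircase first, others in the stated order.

staircase();
translate([0, 1610, 0]) stool();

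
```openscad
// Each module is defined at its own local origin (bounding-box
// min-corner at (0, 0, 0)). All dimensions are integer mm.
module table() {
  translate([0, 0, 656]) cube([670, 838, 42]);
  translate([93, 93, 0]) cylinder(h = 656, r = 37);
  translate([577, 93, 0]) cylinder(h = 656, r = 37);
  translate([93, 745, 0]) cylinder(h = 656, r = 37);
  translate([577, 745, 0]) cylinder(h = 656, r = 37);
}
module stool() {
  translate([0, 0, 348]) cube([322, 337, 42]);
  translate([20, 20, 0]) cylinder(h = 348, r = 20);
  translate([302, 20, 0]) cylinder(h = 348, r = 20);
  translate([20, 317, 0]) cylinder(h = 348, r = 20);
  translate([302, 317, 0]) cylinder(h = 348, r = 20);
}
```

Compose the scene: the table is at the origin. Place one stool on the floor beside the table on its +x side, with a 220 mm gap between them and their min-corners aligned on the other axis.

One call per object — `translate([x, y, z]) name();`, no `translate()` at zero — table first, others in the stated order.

table();
translate([890, 0, 0]) stool();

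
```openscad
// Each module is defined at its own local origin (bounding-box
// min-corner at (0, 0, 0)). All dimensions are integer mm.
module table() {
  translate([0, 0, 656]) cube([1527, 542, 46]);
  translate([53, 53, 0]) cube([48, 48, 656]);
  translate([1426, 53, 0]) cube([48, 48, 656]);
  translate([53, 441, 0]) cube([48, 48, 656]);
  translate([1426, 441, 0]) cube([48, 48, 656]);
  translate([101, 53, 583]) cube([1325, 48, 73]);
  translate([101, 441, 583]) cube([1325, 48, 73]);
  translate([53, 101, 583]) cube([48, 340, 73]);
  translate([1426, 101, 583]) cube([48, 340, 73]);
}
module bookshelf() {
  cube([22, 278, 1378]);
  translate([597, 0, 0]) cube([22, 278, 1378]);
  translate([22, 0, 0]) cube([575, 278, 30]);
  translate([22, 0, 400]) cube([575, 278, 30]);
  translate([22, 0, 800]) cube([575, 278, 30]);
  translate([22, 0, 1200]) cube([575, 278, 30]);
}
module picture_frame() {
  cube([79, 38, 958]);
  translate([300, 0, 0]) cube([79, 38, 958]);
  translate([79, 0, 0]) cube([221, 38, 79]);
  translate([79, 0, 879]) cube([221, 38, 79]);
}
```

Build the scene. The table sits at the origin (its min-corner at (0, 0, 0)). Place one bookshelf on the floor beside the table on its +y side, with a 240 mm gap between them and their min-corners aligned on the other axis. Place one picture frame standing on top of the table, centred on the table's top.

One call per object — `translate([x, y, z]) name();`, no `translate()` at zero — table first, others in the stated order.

table();
translate([0, 782, 0]) bookshelf();
translate([574, 252, 702]) picture_frame();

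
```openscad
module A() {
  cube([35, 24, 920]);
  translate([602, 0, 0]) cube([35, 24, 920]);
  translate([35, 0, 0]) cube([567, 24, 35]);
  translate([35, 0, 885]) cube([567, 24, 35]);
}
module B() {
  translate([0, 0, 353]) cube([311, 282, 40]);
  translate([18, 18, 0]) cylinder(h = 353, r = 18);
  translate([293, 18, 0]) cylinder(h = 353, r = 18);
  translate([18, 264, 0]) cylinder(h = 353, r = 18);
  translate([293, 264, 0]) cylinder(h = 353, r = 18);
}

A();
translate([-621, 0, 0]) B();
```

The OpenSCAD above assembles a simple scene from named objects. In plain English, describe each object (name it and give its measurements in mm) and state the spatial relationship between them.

A is a rectangular picture frame lying in the x–z plane (depth along y). The opening is 567 mm wide (x) by 850 mm tall (z), surrounded by a border 35 mm wide on all four sides. The frame is 24 mm deep and is made of two full-height vertical stiles with two horizontal rails fitted between them.

B is a four-legged stool. The seat is 311×282 mm, 40 mm thick, top at z = 393 mm. It stands on four round legs, each 36 mm in diameter, from z = 0 to the seat underside, each leg's axis is inset half a diameter from the nearest pair of seat edges (so the leg's bounding box is flush with the corner).

The stool is on the floor beside the picture frame on its −x side.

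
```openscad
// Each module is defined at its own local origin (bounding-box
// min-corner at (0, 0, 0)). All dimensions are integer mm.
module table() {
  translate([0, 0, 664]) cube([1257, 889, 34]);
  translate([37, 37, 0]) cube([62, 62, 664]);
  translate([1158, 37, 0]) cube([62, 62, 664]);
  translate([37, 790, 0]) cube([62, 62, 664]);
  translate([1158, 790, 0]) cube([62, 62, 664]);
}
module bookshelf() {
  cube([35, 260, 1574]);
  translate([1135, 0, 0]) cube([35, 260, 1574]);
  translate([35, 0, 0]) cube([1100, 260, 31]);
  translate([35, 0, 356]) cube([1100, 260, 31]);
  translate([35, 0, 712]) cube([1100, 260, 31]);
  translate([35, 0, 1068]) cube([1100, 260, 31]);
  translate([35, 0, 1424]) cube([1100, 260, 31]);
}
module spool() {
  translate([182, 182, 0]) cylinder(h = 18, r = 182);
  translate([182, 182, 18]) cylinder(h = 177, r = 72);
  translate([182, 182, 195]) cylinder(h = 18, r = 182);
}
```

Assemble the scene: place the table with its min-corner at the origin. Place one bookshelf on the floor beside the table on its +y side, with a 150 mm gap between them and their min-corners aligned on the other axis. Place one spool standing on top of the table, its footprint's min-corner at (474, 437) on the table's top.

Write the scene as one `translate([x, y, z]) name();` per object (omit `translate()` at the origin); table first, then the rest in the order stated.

table();
translate([0, 1039, 0]) bookshelf();
translate([474, 437, 698]) spool();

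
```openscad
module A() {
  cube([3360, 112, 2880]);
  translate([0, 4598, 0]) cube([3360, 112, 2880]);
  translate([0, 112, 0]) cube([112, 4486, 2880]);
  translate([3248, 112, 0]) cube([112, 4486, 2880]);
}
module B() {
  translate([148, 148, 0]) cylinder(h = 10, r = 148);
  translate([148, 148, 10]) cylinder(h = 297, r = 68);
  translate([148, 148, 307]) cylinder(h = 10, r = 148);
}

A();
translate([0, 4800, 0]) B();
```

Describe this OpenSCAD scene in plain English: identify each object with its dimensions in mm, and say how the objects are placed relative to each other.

A is a box-shaped house frame (walls only): outside footprint 3360×4710 mm, wall height 2880 mm, wall thickness 112 mm. The two y-facing walls run the full x-width; the two x-facing walls fit between the inner faces of the y-facing walls.

B is a spool: two coaxial disc flanges of radius 148 mm and thickness 10 mm, joined by a core cylinder of radius 68 mm and height 297 mm. The lower flange rests on z = 0 and the three cylinders share a vertical axis.

The spool is on the floor beside the house frame on its +y side.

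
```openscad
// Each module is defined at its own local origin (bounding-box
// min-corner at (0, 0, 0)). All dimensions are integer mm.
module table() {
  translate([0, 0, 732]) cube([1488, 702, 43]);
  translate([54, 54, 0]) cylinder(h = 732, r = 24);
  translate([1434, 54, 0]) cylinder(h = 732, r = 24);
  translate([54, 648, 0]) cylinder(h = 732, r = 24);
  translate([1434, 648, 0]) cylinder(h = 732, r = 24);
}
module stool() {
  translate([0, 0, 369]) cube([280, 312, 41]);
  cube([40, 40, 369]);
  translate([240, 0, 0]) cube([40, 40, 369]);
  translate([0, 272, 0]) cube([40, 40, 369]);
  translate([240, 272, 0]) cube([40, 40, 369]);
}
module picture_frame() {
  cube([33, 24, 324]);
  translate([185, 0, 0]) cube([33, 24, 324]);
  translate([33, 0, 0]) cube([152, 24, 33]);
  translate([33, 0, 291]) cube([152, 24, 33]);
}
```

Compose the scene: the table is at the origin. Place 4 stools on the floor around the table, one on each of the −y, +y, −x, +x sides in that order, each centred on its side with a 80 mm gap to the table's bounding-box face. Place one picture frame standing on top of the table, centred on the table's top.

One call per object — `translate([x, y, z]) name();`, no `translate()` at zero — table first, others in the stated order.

table();
translate([604, -392, 0]) stool();
translate([604, 782, 0]) stool();
translate([-360, 195, 0]) stool();
translate([1568, 195, 0]) stool();
translate([635, 339, 775]) picture_frame();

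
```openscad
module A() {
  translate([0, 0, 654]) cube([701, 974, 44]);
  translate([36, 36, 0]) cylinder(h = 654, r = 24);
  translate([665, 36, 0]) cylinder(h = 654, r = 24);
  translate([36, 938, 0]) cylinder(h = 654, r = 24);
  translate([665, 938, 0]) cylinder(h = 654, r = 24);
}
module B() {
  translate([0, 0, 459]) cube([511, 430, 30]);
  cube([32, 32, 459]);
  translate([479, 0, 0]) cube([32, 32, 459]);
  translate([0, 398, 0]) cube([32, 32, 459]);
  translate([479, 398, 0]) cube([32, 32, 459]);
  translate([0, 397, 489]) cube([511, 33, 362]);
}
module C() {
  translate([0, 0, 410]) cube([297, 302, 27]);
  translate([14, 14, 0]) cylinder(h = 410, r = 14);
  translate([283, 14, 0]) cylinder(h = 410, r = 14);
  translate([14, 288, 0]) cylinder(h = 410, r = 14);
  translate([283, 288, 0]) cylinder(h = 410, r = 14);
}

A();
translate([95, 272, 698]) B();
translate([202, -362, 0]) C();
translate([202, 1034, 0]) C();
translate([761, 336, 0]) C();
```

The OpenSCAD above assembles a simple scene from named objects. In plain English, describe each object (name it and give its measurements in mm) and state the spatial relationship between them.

A is a rectangular dining table. The top is 701×974×44 mm with its upper surface at z = 698 mm. It stands on four round legs of 48 mm diameter, each leg's bounding box inset 12 mm from the nearest pair of top edges, running from the floor to the underside of the top.

B is a chair. The seat is a 511×430×30 mm slab with its top at z = 489 mm, on four 32×32 mm corner legs (flush with the seat edges, standing on z = 0). A flat backrest 33 mm thick, 362 mm tall, spans the full seat width and rises from the seat top along its +y edge, rear face flush with the rear of the seat.

C is a four-legged stool. The seat is 297×302 mm, 27 mm thick, top at z = 437 mm. It stands on four round legs, each 28 mm in diameter, from z = 0 to the seat underside, each leg's axis is inset half a diameter from the nearest pair of seat edges (so the leg's bounding box is flush with the corner).

The chair is on top of the table, centred. Three stools sit around the table at the −y, +y, +x sides.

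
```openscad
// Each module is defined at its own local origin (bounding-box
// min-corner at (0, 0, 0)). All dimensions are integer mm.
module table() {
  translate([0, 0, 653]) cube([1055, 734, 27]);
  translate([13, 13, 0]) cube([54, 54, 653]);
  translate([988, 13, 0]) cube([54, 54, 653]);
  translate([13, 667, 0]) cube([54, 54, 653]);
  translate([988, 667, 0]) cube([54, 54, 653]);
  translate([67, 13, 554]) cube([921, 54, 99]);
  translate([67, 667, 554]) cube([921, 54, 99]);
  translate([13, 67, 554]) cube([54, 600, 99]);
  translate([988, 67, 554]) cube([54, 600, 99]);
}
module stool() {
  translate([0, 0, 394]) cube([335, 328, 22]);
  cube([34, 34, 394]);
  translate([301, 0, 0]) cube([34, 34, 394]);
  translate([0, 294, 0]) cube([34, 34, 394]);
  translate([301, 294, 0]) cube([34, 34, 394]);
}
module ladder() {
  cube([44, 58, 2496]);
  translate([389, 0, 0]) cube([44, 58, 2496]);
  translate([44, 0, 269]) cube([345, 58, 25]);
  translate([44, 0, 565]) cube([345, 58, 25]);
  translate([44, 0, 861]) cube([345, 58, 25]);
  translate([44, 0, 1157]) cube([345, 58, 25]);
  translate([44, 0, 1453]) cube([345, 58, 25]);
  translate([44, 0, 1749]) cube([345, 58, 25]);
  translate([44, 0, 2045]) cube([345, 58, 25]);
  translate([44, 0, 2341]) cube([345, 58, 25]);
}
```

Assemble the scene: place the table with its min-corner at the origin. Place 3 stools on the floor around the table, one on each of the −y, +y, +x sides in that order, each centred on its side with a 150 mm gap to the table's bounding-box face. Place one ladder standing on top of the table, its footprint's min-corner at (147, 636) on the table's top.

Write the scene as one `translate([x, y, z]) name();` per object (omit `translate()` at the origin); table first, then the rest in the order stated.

table();
translate([360, -478, 0]) stool();
translate([360, 884, 0]) stool();
translate([1205, 203, 0]) stool();
translate([147, 636, 680]) ladder();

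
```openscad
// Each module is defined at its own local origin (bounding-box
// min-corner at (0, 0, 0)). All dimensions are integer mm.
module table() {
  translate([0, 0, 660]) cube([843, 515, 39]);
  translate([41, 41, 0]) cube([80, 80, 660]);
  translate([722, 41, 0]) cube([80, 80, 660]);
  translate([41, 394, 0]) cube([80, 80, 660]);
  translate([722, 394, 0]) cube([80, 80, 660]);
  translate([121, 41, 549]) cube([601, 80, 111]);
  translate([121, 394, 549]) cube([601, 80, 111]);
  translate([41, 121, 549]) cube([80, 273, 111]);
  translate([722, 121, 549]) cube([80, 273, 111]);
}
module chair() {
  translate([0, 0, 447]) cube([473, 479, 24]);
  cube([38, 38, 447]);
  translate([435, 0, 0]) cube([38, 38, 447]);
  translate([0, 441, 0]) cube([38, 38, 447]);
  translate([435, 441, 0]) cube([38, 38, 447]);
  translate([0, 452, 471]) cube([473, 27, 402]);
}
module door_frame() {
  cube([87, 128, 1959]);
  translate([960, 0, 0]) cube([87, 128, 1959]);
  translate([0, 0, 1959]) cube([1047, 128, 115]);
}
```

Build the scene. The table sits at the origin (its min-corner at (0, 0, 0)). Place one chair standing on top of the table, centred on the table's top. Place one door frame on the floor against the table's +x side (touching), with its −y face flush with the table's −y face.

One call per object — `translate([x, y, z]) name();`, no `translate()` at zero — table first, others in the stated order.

table();
translate([185, 18, 699]) chair();
translate([843, 0, 0]) door_frame();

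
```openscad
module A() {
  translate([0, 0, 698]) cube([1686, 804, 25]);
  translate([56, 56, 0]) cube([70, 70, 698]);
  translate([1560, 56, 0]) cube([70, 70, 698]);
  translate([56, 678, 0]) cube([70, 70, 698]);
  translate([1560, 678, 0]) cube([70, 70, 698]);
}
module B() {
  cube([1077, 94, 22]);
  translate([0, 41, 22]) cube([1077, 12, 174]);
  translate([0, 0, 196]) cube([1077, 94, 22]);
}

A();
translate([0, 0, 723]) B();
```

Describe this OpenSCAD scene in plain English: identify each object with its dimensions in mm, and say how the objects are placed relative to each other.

A is a table with a 1686×804 mm rectangular top, 25 mm thick, top surface at z = 723 mm, supported by four 70×70 mm square legs, each inset 56 mm from the nearest pair of top edges, running from the floor.

B is an I-beam lying along x, 1077 mm long. Overall section height 218 mm. Two flanges 94 mm wide (y) and 22 mm thick, one on the floor and one at the top; a web 12 mm thick runs between them, centred on the flange width.

The I-beam is on top of the table.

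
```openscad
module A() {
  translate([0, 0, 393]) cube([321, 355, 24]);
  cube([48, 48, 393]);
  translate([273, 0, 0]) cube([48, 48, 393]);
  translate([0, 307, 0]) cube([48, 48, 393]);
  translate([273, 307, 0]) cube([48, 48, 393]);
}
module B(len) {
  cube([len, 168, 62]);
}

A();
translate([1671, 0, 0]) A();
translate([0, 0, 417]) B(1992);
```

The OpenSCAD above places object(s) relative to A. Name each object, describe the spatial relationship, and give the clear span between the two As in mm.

Second stool starts at x = 1671; first ends at x = 321; clear span = 1671 − 321 = 1350 mm.

A is a stool. B is a beam. A beam spans the tops of two stools. The clear span between the two stools is 1350 mm.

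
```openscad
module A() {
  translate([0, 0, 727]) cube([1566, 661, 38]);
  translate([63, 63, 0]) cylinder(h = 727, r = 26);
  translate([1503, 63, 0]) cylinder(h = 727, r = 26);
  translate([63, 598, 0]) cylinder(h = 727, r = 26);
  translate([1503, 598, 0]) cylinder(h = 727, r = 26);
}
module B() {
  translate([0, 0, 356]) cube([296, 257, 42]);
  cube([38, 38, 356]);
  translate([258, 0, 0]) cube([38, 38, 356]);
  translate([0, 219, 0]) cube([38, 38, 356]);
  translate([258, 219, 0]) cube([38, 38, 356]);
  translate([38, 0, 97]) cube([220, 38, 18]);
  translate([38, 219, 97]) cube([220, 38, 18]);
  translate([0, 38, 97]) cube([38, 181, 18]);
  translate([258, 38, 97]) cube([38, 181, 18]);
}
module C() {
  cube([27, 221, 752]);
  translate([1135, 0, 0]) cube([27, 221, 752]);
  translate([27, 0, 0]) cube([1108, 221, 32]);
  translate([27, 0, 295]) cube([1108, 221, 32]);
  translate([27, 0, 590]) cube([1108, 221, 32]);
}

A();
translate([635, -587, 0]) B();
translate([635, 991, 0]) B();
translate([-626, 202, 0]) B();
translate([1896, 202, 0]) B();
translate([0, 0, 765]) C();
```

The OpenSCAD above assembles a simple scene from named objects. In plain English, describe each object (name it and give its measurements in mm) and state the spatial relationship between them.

A is a rectangular dining table. The top is 1566×661×38 mm with its upper surface at z = 765 mm. It stands on four round legs of 52 mm diameter, each leg's bounding box inset 37 mm from the nearest pair of top edges, running from the floor to the underside of the top.

B is a simple wooden stool: a rectangular seat 296 mm (x) by 257 mm (y), 42 mm thick, top face at z = 398 mm, on four square legs, each 38×38 mm in cross-section. The legs rest on z = 0, each flush with a corner of the seat. Four stretchers, 38 mm wide and 18 mm tall, connect adjacent legs with their undersides at z = 97 mm, each running between the inner faces of the legs it joins and aligned with the legs' outer faces on the other axis.

C is an open bookshelf. Two side panels, each 27 mm thick, 221 mm deep and 752 mm tall, stand 1162 mm apart (outside-to-outside). Between them sit 3 shelves, each 32 mm thick and 221 mm deep, spanning the full gap between the sides. The bottom shelf rests on the floor (its underside at z = 0) and the clear gap between one shelf's top and the next shelf's underside is 263 mm.

Four stools sit around the table at the −y, +y, −x, +x sides. The bookshelf is on top of the table.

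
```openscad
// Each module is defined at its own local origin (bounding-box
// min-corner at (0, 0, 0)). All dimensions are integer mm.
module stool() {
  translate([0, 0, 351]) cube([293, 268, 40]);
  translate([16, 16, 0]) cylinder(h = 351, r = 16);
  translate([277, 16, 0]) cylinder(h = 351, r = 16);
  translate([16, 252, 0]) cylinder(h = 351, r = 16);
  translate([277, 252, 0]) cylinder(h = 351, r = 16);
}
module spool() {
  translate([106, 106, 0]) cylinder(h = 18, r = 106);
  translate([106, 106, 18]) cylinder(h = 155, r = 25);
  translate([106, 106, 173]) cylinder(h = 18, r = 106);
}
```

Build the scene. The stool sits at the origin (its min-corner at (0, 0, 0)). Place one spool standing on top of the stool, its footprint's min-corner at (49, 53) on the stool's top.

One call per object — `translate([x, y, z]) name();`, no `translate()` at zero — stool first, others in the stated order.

stool();
translate([49, 53, 391]) spool();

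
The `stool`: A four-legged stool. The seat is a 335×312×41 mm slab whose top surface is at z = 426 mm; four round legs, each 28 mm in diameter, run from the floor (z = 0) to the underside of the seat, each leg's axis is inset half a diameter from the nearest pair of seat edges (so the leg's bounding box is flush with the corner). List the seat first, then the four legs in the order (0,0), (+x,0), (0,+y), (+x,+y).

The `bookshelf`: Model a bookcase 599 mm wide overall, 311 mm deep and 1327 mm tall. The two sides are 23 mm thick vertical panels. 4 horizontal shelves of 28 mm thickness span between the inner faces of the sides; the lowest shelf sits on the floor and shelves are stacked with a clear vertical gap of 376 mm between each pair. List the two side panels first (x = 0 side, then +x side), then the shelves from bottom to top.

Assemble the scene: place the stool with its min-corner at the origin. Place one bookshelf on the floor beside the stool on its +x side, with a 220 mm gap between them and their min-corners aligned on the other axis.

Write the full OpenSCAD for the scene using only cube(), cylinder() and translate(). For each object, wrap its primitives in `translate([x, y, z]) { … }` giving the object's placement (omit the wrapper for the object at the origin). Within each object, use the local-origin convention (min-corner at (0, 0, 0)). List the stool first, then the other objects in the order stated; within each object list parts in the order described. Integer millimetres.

translate([0, 0, 385]) cube([335, 312, 41]);
translate([14, 14, 0]) cylinder(h = 385, r = 14);
translate([321, 14, 0]) cylinder(h = 385, r = 14);
translate([14, 298, 0]) cylinder(h = 385, r = 14);
translate([321, 298, 0]) cylinder(h = 385, r = 14);
translate([555, 0, 0]) {
  cube([23, 311, 1327]);
  translate([576, 0, 0]) cube([23, 311, 1327]);
  translate([23, 0, 0]) cube([553, 311, 28]);
  translate([23, 0, 404]) cube([553, 311, 28]);
  translate([23, 0, 808]) cube([553, 311, 28]);
  translate([23, 0, 1212]) cube([553, 311, 28]);
}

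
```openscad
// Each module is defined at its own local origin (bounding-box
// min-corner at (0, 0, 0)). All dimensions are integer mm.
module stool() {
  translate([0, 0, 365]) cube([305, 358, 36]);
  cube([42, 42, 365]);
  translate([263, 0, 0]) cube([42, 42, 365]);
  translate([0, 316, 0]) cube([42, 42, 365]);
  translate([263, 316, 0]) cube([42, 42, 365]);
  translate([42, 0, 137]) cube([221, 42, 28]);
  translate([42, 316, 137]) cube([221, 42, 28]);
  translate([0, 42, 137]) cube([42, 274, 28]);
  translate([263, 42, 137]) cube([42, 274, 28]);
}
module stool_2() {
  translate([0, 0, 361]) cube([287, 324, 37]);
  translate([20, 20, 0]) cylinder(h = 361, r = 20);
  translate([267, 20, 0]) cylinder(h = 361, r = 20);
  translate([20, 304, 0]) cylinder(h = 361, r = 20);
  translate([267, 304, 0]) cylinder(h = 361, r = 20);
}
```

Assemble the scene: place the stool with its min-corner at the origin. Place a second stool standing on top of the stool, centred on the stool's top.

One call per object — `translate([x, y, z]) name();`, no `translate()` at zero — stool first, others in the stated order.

stool();
translate([9, 17, 401]) stool_2();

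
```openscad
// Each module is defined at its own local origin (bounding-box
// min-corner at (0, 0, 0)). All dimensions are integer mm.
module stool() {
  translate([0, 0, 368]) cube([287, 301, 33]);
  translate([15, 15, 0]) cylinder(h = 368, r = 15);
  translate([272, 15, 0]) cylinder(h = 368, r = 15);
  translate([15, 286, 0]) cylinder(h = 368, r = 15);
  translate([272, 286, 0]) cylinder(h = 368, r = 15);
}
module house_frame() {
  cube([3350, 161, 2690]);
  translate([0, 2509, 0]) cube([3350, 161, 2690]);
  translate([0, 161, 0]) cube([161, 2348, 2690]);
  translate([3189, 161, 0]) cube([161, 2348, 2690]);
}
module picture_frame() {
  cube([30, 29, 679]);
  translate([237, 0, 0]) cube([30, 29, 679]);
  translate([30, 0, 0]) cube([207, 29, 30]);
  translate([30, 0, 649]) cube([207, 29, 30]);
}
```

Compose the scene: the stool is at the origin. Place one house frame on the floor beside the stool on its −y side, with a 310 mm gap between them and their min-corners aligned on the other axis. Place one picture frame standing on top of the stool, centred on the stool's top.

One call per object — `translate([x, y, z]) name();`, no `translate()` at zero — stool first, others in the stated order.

stool();
translate([0, -2980, 0]) house_frame();
translate([10, 136, 401]) picture_frame();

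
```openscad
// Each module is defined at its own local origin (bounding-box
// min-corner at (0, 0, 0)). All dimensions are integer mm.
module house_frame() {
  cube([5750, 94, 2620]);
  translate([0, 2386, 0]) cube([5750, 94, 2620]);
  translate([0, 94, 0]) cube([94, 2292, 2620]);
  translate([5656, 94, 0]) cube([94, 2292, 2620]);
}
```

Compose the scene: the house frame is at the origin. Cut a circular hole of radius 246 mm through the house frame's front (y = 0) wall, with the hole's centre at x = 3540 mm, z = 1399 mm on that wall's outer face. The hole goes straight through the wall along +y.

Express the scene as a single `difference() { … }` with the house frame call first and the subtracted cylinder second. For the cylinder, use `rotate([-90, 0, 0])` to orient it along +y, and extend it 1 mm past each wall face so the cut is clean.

difference() {
  house_frame();
  translate([3540, -1, 1399]) rotate([-90, 0, 0]) cylinder(h = 96, r = 246);
}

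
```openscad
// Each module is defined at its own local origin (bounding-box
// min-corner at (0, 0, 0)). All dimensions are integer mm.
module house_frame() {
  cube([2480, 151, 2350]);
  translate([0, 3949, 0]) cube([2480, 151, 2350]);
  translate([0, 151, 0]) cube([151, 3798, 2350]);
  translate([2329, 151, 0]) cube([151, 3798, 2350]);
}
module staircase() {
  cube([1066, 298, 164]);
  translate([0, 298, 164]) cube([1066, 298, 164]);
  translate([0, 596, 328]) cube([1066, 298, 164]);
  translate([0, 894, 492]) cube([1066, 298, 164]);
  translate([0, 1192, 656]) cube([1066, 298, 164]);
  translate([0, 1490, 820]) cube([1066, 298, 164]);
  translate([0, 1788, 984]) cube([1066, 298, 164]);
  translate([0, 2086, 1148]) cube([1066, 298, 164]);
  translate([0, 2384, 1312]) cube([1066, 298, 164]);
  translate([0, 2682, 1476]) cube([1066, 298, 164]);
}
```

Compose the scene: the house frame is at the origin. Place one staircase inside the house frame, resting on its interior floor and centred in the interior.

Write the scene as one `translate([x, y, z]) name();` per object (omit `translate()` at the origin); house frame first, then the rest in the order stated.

house_frame();
translate([707, 560, 0]) staircase();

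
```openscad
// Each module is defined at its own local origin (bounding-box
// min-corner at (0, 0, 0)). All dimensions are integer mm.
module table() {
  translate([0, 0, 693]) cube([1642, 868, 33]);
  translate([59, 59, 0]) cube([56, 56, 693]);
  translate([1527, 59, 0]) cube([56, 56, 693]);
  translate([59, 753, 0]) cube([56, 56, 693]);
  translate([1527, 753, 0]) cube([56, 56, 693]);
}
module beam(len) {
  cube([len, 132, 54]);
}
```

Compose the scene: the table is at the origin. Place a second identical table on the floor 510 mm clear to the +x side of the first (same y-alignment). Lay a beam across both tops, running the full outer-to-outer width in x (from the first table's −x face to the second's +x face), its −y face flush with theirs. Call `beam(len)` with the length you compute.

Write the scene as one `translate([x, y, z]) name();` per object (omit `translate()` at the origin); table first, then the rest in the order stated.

table();
translate([2152, 0, 0]) table();
translate([0, 0, 726]) beam(3794);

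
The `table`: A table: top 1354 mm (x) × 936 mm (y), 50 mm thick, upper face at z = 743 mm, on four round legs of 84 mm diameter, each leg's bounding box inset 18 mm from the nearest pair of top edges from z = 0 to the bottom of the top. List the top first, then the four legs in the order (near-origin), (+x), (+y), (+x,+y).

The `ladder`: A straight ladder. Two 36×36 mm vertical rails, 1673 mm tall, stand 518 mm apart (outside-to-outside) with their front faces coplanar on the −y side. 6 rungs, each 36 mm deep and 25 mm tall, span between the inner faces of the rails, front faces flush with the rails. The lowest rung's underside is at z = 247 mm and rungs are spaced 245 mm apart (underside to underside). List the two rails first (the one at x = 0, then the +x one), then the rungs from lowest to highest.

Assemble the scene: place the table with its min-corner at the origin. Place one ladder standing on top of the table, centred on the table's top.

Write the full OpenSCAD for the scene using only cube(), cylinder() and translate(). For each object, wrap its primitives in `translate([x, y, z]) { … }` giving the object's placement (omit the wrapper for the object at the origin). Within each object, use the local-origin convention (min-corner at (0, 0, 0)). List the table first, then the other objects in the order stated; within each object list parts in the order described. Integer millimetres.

translate([0, 0, 693]) cube([1354, 936, 50]);
translate([60, 60, 0]) cylinder(h = 693, r = 42);
translate([1294, 60, 0]) cylinder(h = 693, r = 42);
translate([60, 876, 0]) cylinder(h = 693, r = 42);
translate([1294, 876, 0]) cylinder(h = 693, r = 42);
translate([418, 450, 743]) {
  cube([36, 36, 1673]);
  translate([482, 0, 0]) cube([36, 36, 1673]);
  translate([36, 0, 247]) cube([446, 36, 25]);
  translate([36, 0, 492]) cube([446, 36, 25]);
  translate([36, 0, 737]) cube([446, 36, 25]);
  translate([36, 0, 982]) cube([446, 36, 25]);
  translate([36, 0, 1227]) cube([446, 36, 25]);
  translate([36, 0, 1472]) cube([446, 36, 25]);
}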